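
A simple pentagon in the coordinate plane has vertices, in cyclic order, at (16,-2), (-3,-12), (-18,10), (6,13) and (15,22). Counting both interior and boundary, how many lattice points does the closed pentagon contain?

The shoelace formula gives twice the area as |(16·(-12) − (-3)·(-2)) + ((-3)·10 − (-18)·(-12)) + ((-18)·13 − 6·10) + (6·22 − 15·13) + (15·(-2) − 16·22)| = 1183, so the area is 591.5.
Summing gcd(|Δx|,|Δy|) over the edges gives the boundary count: gcd(19,10) + gcd(15,22) + gcd(24,3) + gcd(9,9) + gcd(1,24) = 1+1+3+9+1 = 15.
Pick's theorem gives I = A − B/2 + 1 = 591.5 − 15/2 + 1 = 585, so the closed region contains I + B = 585 + 15 = 600 lattice points.

600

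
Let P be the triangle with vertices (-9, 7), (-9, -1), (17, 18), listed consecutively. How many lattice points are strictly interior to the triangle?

The shoelace formula gives twice the area as |[(-9)·(-1) − (-9)·7] + [(-9)·18 − 17·(-1)] + [17·7 − (-9)·18]| = 208, so the area is 104.
Along each edge there are gcd(|Δx|,|Δy|)+1 lattice points, so counting each shared vertex once the boundary has gcd(0,8) + gcd(26,19) + gcd(26,11) = 8+1+1 = 10.
By Pick's theorem A = I + B/2 − 1, so I = 104 − 10/2 + 1 = 100.

100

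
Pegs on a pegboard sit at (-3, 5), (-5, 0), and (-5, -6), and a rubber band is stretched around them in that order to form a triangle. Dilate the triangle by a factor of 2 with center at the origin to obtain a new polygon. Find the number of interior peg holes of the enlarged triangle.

17

The shoelace formula gives twice the area as |[(-3)·0 − (-5)·5] + [(-5)·(-6) − (-5)·0] + [(-5)·5 − (-3)·(-6)]| = 12, so the area is 6.
Along each edge there are gcd(|Δx|,|Δy|)+1 lattice points, so counting each shared vertex once the boundary has gcd(2,5) + gcd(0,6) + gcd(2,11) = 1+6+1 = 8.
Scaling by 2 multiplies the area by 2² = 4 (so the new area is 24) and multiplies the boundary lattice-point count by 2, giving 16.
By Pick's theorem, the interior count of the dilated polygon is 24 − 16/2 + 1 = 17.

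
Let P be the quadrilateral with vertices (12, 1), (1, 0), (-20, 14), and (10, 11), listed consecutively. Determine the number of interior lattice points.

The shoelace formula gives twice the area as |[12·0 − 1·1] + [1·14 − (-20)·0] + [(-20)·11 − 10·14] + [10·1 − 12·11]| = 469, so the area is 469/2.
Along each edge there are gcd(|Δx|,|Δy|)+1 lattice points, so counting each shared vertex once the boundary has gcd(11,1) + gcd(21,14) + gcd(30,3) + gcd(2,10) = 1+7+3+2 = 13.
Pick's theorem gives I = A − B/2 + 1 = 469/2 − 13/2 + 1 = 229.

229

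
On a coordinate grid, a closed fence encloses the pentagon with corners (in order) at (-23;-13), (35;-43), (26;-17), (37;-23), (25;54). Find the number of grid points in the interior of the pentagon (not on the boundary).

Using the shoelace formula, 2A = |((-23)·(-43) − 35·(-13)) + (35·(-17) − 26·(-43)) + (26·(-23) − 37·(-17)) + (37·54 − 25·(-23)) + (25·(-13) − (-23)·54)| = 5488, so the area is 2744.
Summing gcd(|Δx|,|Δy|) over the edges gives the boundary count: gcd(58,30) + gcd(9,26) + gcd(11,6) + gcd(12,77) + gcd(48,67) = 2+1+1+1+1 = 6.
Pick's theorem gives I = A − B/2 + 1 = 2744 − 6/2 + 1 = 2742.

2742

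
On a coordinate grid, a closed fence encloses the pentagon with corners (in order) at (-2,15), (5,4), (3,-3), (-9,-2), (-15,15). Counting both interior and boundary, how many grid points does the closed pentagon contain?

261

Using the shoelace formula, 2A = |[(-2)·4 − 5·15] + [5·(-3) − 3·4] + [3·(-2) − (-9)·(-3)] + [(-9)·15 − (-15)·(-2)] + [(-15)·15 − (-2)·15]| = 503, so the area is 251.5.
Along each edge there are gcd(|Δx|,|Δy|)+1 lattice points, so counting each shared vertex once the boundary has gcd(7,11) + gcd(2,7) + gcd(12,1) + gcd(6,17) + gcd(13,0) = 1+1+1+1+13 = 17.
Pick's theorem gives I = A − B/2 + 1 = 251.5 − 17/2 + 1 = 244, so the closed region contains I + B = 244 + 17 = 261 lattice points.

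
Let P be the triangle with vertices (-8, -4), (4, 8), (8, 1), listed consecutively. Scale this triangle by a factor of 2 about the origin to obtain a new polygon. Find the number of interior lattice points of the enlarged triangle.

The shoelace formula gives twice the area as |[(-8)·8 − 4·(-4)] + [4·1 − 8·8] + [8·(-4) − (-8)·1]| = 132, so the area is 66.
The number of boundary lattice points is Σ gcd(|Δx|,|Δy|) = gcd(12,12) + gcd(4,7) + gcd(16,5) = 12+1+1 = 14.
Scaling by 2 multiplies the area by 2² = 4 (so the new area is 264) and multiplies the boundary lattice-point count by 2, giving 28.
By Pick's theorem, the interior count of the dilated polygon is 264 − 28/2 + 1 = 251.

251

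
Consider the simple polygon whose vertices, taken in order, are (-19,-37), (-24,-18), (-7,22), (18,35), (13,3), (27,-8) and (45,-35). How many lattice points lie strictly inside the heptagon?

By the shoelace formula, twice the signed area is |((-19)·(-18) − (-24)·(-37)) + ((-24)·22 − (-7)·(-18)) + ((-7)·35 − 18·22) + (18·3 − 13·35) + (13·(-8) − 27·3) + (27·(-35) − 45·(-8)) + (45·(-37) − (-19)·(-35))| = 5342, so the area is 2671.
The number of boundary lattice points is Σ gcd(|Δx|,|Δy|) = gcd(5,19) + gcd(17,40) + gcd(25,13) + gcd(5,32) + gcd(14,11) + gcd(18,27) + gcd(64,2) = 1+1+1+1+1+9+2 = 16.
Pick's theorem gives I = A − B/2 + 1 = 2671 − 16/2 + 1 = 2664.

2664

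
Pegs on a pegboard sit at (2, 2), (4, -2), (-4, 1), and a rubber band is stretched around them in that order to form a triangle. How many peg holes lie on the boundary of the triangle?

The number of boundary lattice points is Σ gcd(|Δx|,|Δy|) = gcd(2,4) + gcd(8,3) + gcd(6,1) = 2+1+1 = 4.

4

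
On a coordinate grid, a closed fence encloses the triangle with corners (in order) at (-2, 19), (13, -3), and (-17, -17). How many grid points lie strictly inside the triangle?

The shoelace formula gives twice the area as |((-2)·(-3) − 13·19) + (13·(-17) − (-17)·(-3)) + ((-17)·19 − (-2)·(-17))| = 870, so the area is 435.
Along each edge there are gcd(|Δx|,|Δy|)+1 lattice points, so counting each shared vertex once the boundary has gcd(15,22) + gcd(30,14) + gcd(15,36) = 1+2+3 = 6.
Pick's theorem gives I = A − B/2 + 1 = 435 − 6/2 + 1 = 433.

433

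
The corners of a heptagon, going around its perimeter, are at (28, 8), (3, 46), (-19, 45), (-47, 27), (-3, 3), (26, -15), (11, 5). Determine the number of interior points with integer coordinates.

The shoelace formula gives twice the area as |[28·46 − 3·8] + [3·45 − (-19)·46] + [(-19)·27 − (-47)·45] + [(-47)·3 − (-3)·27] + [(-3)·(-15) − 26·3] + [26·5 − 11·(-15)] + [11·8 − 28·5]| = 4025, so the area is 2012.5.
Along each edge there are gcd(|Δx|,|Δy|)+1 lattice points, so counting each shared vertex once the boundary has gcd(25,38) + gcd(22,1) + gcd(28,18) + gcd(44,24) + gcd(29,18) + gcd(15,20) + gcd(17,3) = 1+1+2+4+1+5+1 = 15.
By Pick's theorem A = I + B/2 − 1, so I = 2012.5 − 15/2 + 1 = 2006.

2006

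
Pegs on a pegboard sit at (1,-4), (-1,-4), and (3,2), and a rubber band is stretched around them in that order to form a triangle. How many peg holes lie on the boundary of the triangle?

The number of boundary lattice points is Σ gcd(|Δx|,|Δy|) = gcd(2,0) + gcd(4,6) + gcd(2,6) = 2+2+2 = 6.

6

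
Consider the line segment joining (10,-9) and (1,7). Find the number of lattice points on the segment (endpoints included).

The number of lattice points on a segment between lattice points is gcd(|Δx|,|Δy|) + 1 = gcd(9,16) + 1 = 1 + 1 = 2.

2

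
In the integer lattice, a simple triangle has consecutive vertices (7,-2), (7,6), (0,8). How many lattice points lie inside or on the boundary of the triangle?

Using the shoelace formula, 2A = |(7·6 − 7·(-2)) + (7·8 − 0·6) + (0·(-2) − 7·8)| = 56, so the area is 28.
The number of boundary lattice points is Σ gcd(|Δx|,|Δy|) = gcd(0,8) + gcd(7,2) + gcd(7,10) = 8+1+1 = 10.
Pick's theorem gives I = A − B/2 + 1 = 28 − 10/2 + 1 = 24, so the closed region contains I + B = 24 + 10 = 34 lattice points.

34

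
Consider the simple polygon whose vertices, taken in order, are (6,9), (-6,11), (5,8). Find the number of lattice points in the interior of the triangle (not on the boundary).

The shoelace formula gives twice the area as |[6·11 − (-6)·9] + [(-6)·8 − 5·11] + [5·9 − 6·8]| = 14, so the area is 7.
Along each edge there are gcd(|Δx|,|Δy|)+1 lattice points, so counting each shared vertex once the boundary has gcd(12,2) + gcd(11,3) + gcd(1,1) = 2+1+1 = 4.
Pick's theorem gives I = A − B/2 + 1 = 7 − 4/2 + 1 = 6.

6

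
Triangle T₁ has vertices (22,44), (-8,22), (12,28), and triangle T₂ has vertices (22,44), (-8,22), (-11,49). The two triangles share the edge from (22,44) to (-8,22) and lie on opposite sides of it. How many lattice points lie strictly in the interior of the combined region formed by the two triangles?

565

The union is the simple quadrilateral with vertices (22,44), (12,28), (-8,22), (-11,49) in order.
The shoelace formula gives twice the area as |(22·28 − 12·44) + (12·22 − (-8)·28) + ((-8)·49 − (-11)·22) + ((-11)·44 − 22·49)| = 1136, so the area is 568.
Summing gcd(|Δx|,|Δy|) over the edges gives the boundary count: gcd(10,16) + gcd(20,6) + gcd(3,27) + gcd(33,5) = 2+2+3+1 = 8.
By Pick's theorem I = A − B/2 + 1 = 568 − 8/2 + 1 = 565.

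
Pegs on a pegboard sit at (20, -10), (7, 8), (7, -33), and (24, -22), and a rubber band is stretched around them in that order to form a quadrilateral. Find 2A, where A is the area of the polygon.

Using the shoelace formula, 2A = |(20·8 − 7·(-10)) + (7·(-33) − 7·8) + (7·(-22) − 24·(-33)) + (24·(-10) − 20·(-22))| = 781, so the area is 390.5.

781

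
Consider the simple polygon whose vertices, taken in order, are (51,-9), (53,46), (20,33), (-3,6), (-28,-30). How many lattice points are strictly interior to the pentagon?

2954

By the shoelace formula, twice the signed area is |(51·46 − 53·(-9)) + (53·33 − 20·46) + (20·6 − (-3)·33) + ((-3)·(-30) − (-28)·6) + ((-28)·(-9) − 51·(-30))| = 5911, so the area is 5911/2.
Along each edge there are gcd(|Δx|,|Δy|)+1 lattice points, so counting each shared vertex once the boundary has gcd(2,55) + gcd(33,13) + gcd(23,27) + gcd(25,36) + gcd(79,21) = 1+1+1+1+1 = 5.
By Pick's theorem A = I + B/2 − 1, so I = 5911/2 − 5/2 + 1 = 2954.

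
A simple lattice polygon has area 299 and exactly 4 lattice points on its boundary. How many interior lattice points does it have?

298

From Pick's theorem, I = A − B/2 + 1 = 299 − 4/2 + 1 = 298.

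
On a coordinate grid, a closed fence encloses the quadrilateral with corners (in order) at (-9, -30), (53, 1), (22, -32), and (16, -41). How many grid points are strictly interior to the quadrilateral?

The shoelace formula gives twice the area as |[(-9)·1 − 53·(-30)] + [53·(-32) − 22·1] + [22·(-41) − 16·(-32)] + [16·(-30) − (-9)·(-41)]| = 1376, so the area is 688.
Along each edge there are gcd(|Δx|,|Δy|)+1 lattice points, so counting each shared vertex once the boundary has gcd(62,31) + gcd(31,33) + gcd(6,9) + gcd(25,11) = 31+1+3+1 = 36.
Pick's theorem gives I = A − B/2 + 1 = 688 − 36/2 + 1 = 671.

671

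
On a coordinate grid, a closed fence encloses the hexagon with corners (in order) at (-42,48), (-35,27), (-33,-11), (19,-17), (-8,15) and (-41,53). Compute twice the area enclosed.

By the shoelace formula, twice the signed area is |((-42)·27 − (-35)·48) + ((-35)·(-11) − (-33)·27) + ((-33)·(-17) − 19·(-11)) + (19·15 − (-8)·(-17)) + ((-8)·53 − (-41)·15) + ((-41)·48 − (-42)·53)| = 3190, so the area is 1595.

3190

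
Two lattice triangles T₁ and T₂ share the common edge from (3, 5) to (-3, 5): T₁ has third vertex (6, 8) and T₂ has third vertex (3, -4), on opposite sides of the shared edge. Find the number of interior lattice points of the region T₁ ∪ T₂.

The union is the simple quadrilateral with vertices (3, 5), (6, 8), (-3, 5), (3, -4) in order.
The shoelace formula gives twice the area as |(3·8 − 6·5) + (6·5 − (-3)·8) + ((-3)·(-4) − 3·5) + (3·5 − 3·(-4))| = 72, so the area is 36.
Summing gcd(|Δx|,|Δy|) over the edges gives the boundary count: gcd(3,3) + gcd(9,3) + gcd(6,9) + gcd(0,9) = 3+3+3+9 = 18.
By Pick's theorem I = A − B/2 + 1 = 36 − 18/2 + 1 = 28.

28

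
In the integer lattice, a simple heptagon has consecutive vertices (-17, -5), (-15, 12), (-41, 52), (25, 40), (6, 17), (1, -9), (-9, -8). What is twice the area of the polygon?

Using the shoelace formula, 2A = |((-17)·12 − (-15)·(-5)) + ((-15)·52 − (-41)·12) + ((-41)·40 − 25·52) + (25·17 − 6·40) + (6·(-9) − 1·17) + (1·(-8) − (-9)·(-9)) + ((-9)·(-5) − (-17)·(-8))| = 3573, so the area is 1786.5.

3573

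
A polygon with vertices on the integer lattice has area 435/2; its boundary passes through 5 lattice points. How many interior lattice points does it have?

216

Pick's theorem A = I + B/2 − 1 rearranges to I = A − B/2 + 1 = 435/2 − 5/2 + 1 = 216.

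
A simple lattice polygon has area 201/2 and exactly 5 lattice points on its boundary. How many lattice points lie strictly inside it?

99

From Pick's theorem, I = A − B/2 + 1 = 201/2 − 5/2 + 1 = 99.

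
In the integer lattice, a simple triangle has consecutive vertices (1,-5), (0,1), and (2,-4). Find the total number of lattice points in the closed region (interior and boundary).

The shoelace formula gives twice the area as |(1·1 − 0·(-5)) + (0·(-4) − 2·1) + (2·(-5) − 1·(-4))| = 7, so the area is 7/2.
Summing gcd(|Δx|,|Δy|) over the edges gives the boundary count: gcd(1,6) + gcd(2,5) + gcd(1,1) = 1+1+1 = 3.
Pick's theorem gives I = A − B/2 + 1 = 7/2 − 3/2 + 1 = 3, so the closed region contains I + B = 3 + 3 = 6 lattice points.

6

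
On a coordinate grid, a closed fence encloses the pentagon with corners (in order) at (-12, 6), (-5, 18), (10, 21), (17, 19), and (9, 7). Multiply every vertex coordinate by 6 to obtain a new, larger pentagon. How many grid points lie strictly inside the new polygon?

9907

Using the shoelace formula, 2A = |((-12)·18 − (-5)·6) + ((-5)·21 − 10·18) + (10·19 − 17·21) + (17·7 − 9·19) + (9·6 − (-12)·7)| = 552, so the area is 276.
Along each edge there are gcd(|Δx|,|Δy|)+1 lattice points, so counting each shared vertex once the boundary has gcd(7,12) + gcd(15,3) + gcd(7,2) + gcd(8,12) + gcd(21,1) = 1+3+1+4+1 = 10.
Scaling by 6 multiplies the area by 6² = 36 (so the new area is 9936) and multiplies the boundary lattice-point count by 6, giving 60.
By Pick's theorem, the interior count of the dilated polygon is 9936 − 60/2 + 1 = 9907.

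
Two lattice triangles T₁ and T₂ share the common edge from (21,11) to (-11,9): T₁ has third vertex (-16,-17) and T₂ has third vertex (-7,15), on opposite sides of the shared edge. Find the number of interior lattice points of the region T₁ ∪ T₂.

500

The union is the simple quadrilateral with vertices (21,11), (-16,-17), (-11,9), (-7,15) in order.
Using the shoelace formula, 2A = |[21·(-17) − (-16)·11] + [(-16)·9 − (-11)·(-17)] + [(-11)·15 − (-7)·9] + [(-7)·11 − 21·15]| = 1006, so the area is 503.
Summing gcd(|Δx|,|Δy|) over the edges gives the boundary count: gcd(37,28) + gcd(5,26) + gcd(4,6) + gcd(28,4) = 1+1+2+4 = 8.
By Pick's theorem I = A − B/2 + 1 = 503 − 8/2 + 1 = 500.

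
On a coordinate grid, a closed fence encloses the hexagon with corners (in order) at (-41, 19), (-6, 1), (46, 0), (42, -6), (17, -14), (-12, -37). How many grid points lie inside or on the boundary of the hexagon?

1643

Using the shoelace formula, 2A = |[(-41)·1 − (-6)·19] + [(-6)·0 − 46·1] + [46·(-6) − 42·0] + [42·(-14) − 17·(-6)] + [17·(-37) − (-12)·(-14)] + [(-12)·19 − (-41)·(-37)]| = 3277, so the area is 3277/2.
Along each edge there are gcd(|Δx|,|Δy|)+1 lattice points, so counting each shared vertex once the boundary has gcd(35,18) + gcd(52,1) + gcd(4,6) + gcd(25,8) + gcd(29,23) + gcd(29,56) = 1+1+2+1+1+1 = 7.
Pick's theorem gives I = A − B/2 + 1 = 3277/2 − 7/2 + 1 = 1636, so the closed region contains I + B = 1636 + 7 = 1643 lattice points.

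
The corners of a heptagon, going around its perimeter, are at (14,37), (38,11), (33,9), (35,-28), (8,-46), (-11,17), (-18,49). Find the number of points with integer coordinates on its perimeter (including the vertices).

19

Summing gcd(|Δx|,|Δy|) over the edges gives the boundary count: gcd(24,26) + gcd(5,2) + gcd(2,37) + gcd(27,18) + gcd(19,63) + gcd(7,32) + gcd(32,12) = 2+1+1+9+1+1+4 = 19.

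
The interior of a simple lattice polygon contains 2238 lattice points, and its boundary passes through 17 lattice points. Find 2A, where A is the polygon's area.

Pick's theorem states A = I + B/2 − 1, so A = 2238 + 17/2 − 1 = 4491/2.
Hence 2A = 4491.

4491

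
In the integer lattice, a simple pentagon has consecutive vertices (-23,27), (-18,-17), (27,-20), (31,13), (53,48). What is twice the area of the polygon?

6001

By the shoelace formula, twice the signed area is |[(-23)·(-17) − (-18)·27] + [(-18)·(-20) − 27·(-17)] + [27·13 − 31·(-20)] + [31·48 − 53·13] + [53·27 − (-23)·48]| = 6001, so the area is 3000.5.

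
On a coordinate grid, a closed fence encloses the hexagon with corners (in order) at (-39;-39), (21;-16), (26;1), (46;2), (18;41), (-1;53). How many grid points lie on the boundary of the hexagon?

Along each edge there are gcd(|Δx|,|Δy|)+1 lattice points, so counting each shared vertex once the boundary has gcd(60,23) + gcd(5,17) + gcd(20,1) + gcd(28,39) + gcd(19,12) + gcd(38,92) = 1+1+1+1+1+2 = 7.

7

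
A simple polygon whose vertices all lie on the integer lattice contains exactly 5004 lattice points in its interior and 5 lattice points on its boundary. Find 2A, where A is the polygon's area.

By Pick's theorem, A = I + B/2 − 1 = 5004 + 5/2 − 1 = 10011/2.
Hence 2A = 10011.

10011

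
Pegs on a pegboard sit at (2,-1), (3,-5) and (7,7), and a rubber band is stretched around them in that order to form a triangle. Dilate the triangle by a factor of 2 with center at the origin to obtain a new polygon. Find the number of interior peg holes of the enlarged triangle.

51

The shoelace formula gives twice the area as |(2·(-5) − 3·(-1)) + (3·7 − 7·(-5)) + (7·(-1) − 2·7)| = 28, so the area is 14.
The number of boundary lattice points is Σ gcd(|Δx|,|Δy|) = gcd(1,4) + gcd(4,12) + gcd(5,8) = 1+4+1 = 6.
Scaling by 2 multiplies the area by 2² = 4 (so the new area is 56) and multiplies the boundary lattice-point count by 2, giving 12.
By Pick's theorem, the interior count of the dilated polygon is 56 − 12/2 + 1 = 51.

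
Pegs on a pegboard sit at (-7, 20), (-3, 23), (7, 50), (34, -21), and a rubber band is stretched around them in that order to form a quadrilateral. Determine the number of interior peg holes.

842

Using the shoelace formula, 2A = |[(-7)·23 − (-3)·20] + [(-3)·50 − 7·23] + [7·(-21) − 34·50] + [34·20 − (-7)·(-21)]| = 1726, so the area is 863.
The number of boundary lattice points is Σ gcd(|Δx|,|Δy|) = gcd(4,3) + gcd(10,27) + gcd(27,71) + gcd(41,41) = 1+1+1+41 = 44.
Pick's theorem gives I = A − B/2 + 1 = 863 − 44/2 + 1 = 842.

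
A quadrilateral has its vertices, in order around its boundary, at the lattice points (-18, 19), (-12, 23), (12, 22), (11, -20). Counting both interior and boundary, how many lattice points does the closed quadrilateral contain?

683

By the shoelace formula, twice the signed area is |((-18)·23 − (-12)·19) + ((-12)·22 − 12·23) + (12·(-20) − 11·22) + (11·19 − (-18)·(-20))| = 1359, so the area is 679.5.
The number of boundary lattice points is Σ gcd(|Δx|,|Δy|) = gcd(6,4) + gcd(24,1) + gcd(1,42) + gcd(29,39) = 2+1+1+1 = 5.
Pick's theorem gives I = A − B/2 + 1 = 679.5 − 5/2 + 1 = 678, so the closed region contains I + B = 678 + 5 = 683 lattice points.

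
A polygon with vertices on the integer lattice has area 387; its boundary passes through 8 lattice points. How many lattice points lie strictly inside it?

384

From Pick's theorem, I = A − B/2 + 1 = 387 − 8/2 + 1 = 384.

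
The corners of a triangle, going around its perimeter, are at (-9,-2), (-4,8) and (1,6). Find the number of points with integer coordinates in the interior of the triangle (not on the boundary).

The shoelace formula gives twice the area as |((-9)·8 − (-4)·(-2)) + ((-4)·6 − 1·8) + (1·(-2) − (-9)·6)| = 60, so the area is 30.
Along each edge there are gcd(|Δx|,|Δy|)+1 lattice points, so counting each shared vertex once the boundary has gcd(5,10) + gcd(5,2) + gcd(10,8) = 5+1+2 = 8.
By Pick's theorem A = I + B/2 − 1, so I = 30 − 8/2 + 1 = 27.

27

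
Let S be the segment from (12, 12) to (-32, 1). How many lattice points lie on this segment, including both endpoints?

12

The number of lattice points on a segment between lattice points is gcd(|Δx|,|Δy|) + 1 = gcd(44,11) + 1 = 11 + 1 = 12.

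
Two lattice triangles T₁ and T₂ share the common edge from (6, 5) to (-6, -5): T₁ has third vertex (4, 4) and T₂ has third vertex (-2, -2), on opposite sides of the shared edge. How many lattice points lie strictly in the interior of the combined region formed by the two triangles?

The union is the simple quadrilateral with vertices (6, 5), (4, 4), (-6, -5), (-2, -2) in order.
Using the shoelace formula, 2A = |(6·4 − 4·5) + (4·(-5) − (-6)·4) + ((-6)·(-2) − (-2)·(-5)) + ((-2)·5 − 6·(-2))| = 12, so the area is 6.
Along each edge there are gcd(|Δx|,|Δy|)+1 lattice points, so counting each shared vertex once the boundary has gcd(2,1) + gcd(10,9) + gcd(4,3) + gcd(8,7) = 1+1+1+1 = 4.
By Pick's theorem I = A − B/2 + 1 = 6 − 4/2 + 1 = 5.

5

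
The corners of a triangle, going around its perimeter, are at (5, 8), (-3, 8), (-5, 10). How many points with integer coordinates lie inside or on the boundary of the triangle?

15

Using the shoelace formula, 2A = |[5·8 − (-3)·8] + [(-3)·10 − (-5)·8] + [(-5)·8 − 5·10]| = 16, so the area is 8.
The number of boundary lattice points is Σ gcd(|Δx|,|Δy|) = gcd(8,0) + gcd(2,2) + gcd(10,2) = 8+2+2 = 12.
Pick's theorem gives I = A − B/2 + 1 = 8 − 12/2 + 1 = 3, so the closed region contains I + B = 3 + 12 = 15 lattice points.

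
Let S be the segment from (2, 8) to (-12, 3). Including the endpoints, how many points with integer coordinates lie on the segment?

2

The number of lattice points on a segment between lattice points is gcd(|Δx|,|Δy|) + 1 = gcd(14,5) + 1 = 1 + 1 = 2.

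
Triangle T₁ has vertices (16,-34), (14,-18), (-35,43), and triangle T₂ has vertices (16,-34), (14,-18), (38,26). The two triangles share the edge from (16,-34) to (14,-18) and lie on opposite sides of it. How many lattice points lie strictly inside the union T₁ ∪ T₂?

The union is the simple quadrilateral with vertices (16,-34), (-35,43), (14,-18), (38,26) in order.
By the shoelace formula, twice the signed area is |[16·43 − (-35)·(-34)] + [(-35)·(-18) − 14·43] + [14·26 − 38·(-18)] + [38·(-34) − 16·26]| = 1134, so the area is 567.
The number of boundary lattice points is Σ gcd(|Δx|,|Δy|) = gcd(51,77) + gcd(49,61) + gcd(24,44) + gcd(22,60) = 1+1+4+2 = 8.
By Pick's theorem I = A − B/2 + 1 = 567 − 8/2 + 1 = 564.

564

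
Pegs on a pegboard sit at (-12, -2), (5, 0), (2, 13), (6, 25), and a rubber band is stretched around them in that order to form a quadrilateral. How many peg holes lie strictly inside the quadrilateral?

161

The shoelace formula gives twice the area as |[(-12)·0 − 5·(-2)] + [5·13 − 2·0] + [2·25 − 6·13] + [6·(-2) − (-12)·25]| = 335, so the area is 167.5.
Along each edge there are gcd(|Δx|,|Δy|)+1 lattice points, so counting each shared vertex once the boundary has gcd(17,2) + gcd(3,13) + gcd(4,12) + gcd(18,27) = 1+1+4+9 = 15.
Pick's theorem gives I = A − B/2 + 1 = 167.5 − 15/2 + 1 = 161.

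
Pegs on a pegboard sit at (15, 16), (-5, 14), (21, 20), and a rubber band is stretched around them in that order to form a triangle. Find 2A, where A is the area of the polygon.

68

Using the shoelace formula, 2A = |[15·14 − (-5)·16] + [(-5)·20 − 21·14] + [21·16 − 15·20]| = 68, so the area is 34.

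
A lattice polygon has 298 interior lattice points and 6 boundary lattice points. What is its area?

Pick's theorem states A = I + B/2 − 1, so A = 298 + 6/2 − 1 = 300.

300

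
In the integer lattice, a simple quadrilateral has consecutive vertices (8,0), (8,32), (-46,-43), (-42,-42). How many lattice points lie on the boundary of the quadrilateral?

38

Summing gcd(|Δx|,|Δy|) over the edges gives the boundary count: gcd(0,32) + gcd(54,75) + gcd(4,1) + gcd(50,42) = 32+3+1+2 = 38.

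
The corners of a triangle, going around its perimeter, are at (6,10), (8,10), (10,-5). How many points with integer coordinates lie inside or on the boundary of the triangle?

18

Using the shoelace formula, 2A = |(6·10 − 8·10) + (8·(-5) − 10·10) + (10·10 − 6·(-5))| = 30, so the area is 15.
Summing gcd(|Δx|,|Δy|) over the edges gives the boundary count: gcd(2,0) + gcd(2,15) + gcd(4,15) = 2+1+1 = 4.
Pick's theorem gives I = A − B/2 + 1 = 15 − 4/2 + 1 = 14, so the closed region contains I + B = 14 + 4 = 18 lattice points.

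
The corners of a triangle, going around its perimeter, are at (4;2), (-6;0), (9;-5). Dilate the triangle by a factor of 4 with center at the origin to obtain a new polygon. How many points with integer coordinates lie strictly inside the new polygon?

625

By the shoelace formula, twice the signed area is |[4·0 − (-6)·2] + [(-6)·(-5) − 9·0] + [9·2 − 4·(-5)]| = 80, so the area is 40.
Summing gcd(|Δx|,|Δy|) over the edges gives the boundary count: gcd(10,2) + gcd(15,5) + gcd(5,7) = 2+5+1 = 8.
Scaling by 4 multiplies the area by 4² = 16 (so the new area is 640) and multiplies the boundary lattice-point count by 4, giving 32.
By Pick's theorem, the interior count of the dilated polygon is 640 − 32/2 + 1 = 625.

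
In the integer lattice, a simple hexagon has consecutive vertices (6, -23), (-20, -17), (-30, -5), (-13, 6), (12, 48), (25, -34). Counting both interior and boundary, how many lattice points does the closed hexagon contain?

By the shoelace formula, twice the signed area is |[6·(-17) − (-20)·(-23)] + [(-20)·(-5) − (-30)·(-17)] + [(-30)·6 − (-13)·(-5)] + [(-13)·48 − 12·6] + [12·(-34) − 25·48] + [25·(-23) − 6·(-34)]| = 3892, so the area is 1946.
Summing gcd(|Δx|,|Δy|) over the edges gives the boundary count: gcd(26,6) + gcd(10,12) + gcd(17,11) + gcd(25,42) + gcd(13,82) + gcd(19,11) = 2+2+1+1+1+1 = 8.
Pick's theorem gives I = A − B/2 + 1 = 1946 − 8/2 + 1 = 1943, so the closed region contains I + B = 1943 + 8 = 1951 lattice points.

1951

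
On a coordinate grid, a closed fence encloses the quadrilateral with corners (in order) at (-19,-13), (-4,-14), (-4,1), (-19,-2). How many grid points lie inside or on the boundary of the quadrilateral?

Using the shoelace formula, 2A = |[(-19)·(-14) − (-4)·(-13)] + [(-4)·1 − (-4)·(-14)] + [(-4)·(-2) − (-19)·1] + [(-19)·(-13) − (-19)·(-2)]| = 390, so the area is 195.
Along each edge there are gcd(|Δx|,|Δy|)+1 lattice points, so counting each shared vertex once the boundary has gcd(15,1) + gcd(0,15) + gcd(15,3) + gcd(0,11) = 1+15+3+11 = 30.
Pick's theorem gives I = A − B/2 + 1 = 195 − 30/2 + 1 = 181, so the closed region contains I + B = 181 + 30 = 211 lattice points.

211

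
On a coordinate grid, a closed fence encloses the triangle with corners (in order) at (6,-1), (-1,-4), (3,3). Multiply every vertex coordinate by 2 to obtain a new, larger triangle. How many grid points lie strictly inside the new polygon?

72

Using the shoelace formula, 2A = |(6·(-4) − (-1)·(-1)) + ((-1)·3 − 3·(-4)) + (3·(-1) − 6·3)| = 37, so the area is 37/2.
Summing gcd(|Δx|,|Δy|) over the edges gives the boundary count: gcd(7,3) + gcd(4,7) + gcd(3,4) = 1+1+1 = 3.
Scaling by 2 multiplies the area by 2² = 4 (so the new area is 74) and multiplies the boundary lattice-point count by 2, giving 6.
By Pick's theorem, the interior count of the dilated polygon is 74 − 6/2 + 1 = 72.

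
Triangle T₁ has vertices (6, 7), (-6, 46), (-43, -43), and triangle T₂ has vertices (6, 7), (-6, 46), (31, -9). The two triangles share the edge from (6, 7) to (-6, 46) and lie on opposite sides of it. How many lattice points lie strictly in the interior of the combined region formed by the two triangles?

1646

The union is the simple quadrilateral with vertices (6, 7), (-43, -43), (-6, 46), (31, -9) in order.
By the shoelace formula, twice the signed area is |[6·(-43) − (-43)·7] + [(-43)·46 − (-6)·(-43)] + [(-6)·(-9) − 31·46] + [31·7 − 6·(-9)]| = 3294, so the area is 1647.
Along each edge there are gcd(|Δx|,|Δy|)+1 lattice points, so counting each shared vertex once the boundary has gcd(49,50) + gcd(37,89) + gcd(37,55) + gcd(25,16) = 1+1+1+1 = 4.
By Pick's theorem I = A − B/2 + 1 = 1647 − 4/2 + 1 = 1646.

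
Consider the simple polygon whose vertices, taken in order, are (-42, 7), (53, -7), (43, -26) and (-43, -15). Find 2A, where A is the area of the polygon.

Using the shoelace formula, 2A = |[(-42)·(-7) − 53·7] + [53·(-26) − 43·(-7)] + [43·(-15) − (-43)·(-26)] + [(-43)·7 − (-42)·(-15)]| = 3848, so the area is 1924.

3848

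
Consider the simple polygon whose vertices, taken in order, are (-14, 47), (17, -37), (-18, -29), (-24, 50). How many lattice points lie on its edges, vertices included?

Along each edge there are gcd(|Δx|,|Δy|)+1 lattice points, so counting each shared vertex once the boundary has gcd(31,84) + gcd(35,8) + gcd(6,79) + gcd(10,3) = 1+1+1+1 = 4.

4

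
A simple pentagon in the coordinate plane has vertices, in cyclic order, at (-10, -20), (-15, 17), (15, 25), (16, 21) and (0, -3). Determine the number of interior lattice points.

Using the shoelace formula, 2A = |[(-10)·17 − (-15)·(-20)] + [(-15)·25 − 15·17] + [15·21 − 16·25] + [16·(-3) − 0·21] + [0·(-20) − (-10)·(-3)]| = 1263, so the area is 631.5.
Summing gcd(|Δx|,|Δy|) over the edges gives the boundary count: gcd(5,37) + gcd(30,8) + gcd(1,4) + gcd(16,24) + gcd(10,17) = 1+2+1+8+1 = 13.
By Pick's theorem A = I + B/2 − 1, so I = 631.5 − 13/2 + 1 = 626.

626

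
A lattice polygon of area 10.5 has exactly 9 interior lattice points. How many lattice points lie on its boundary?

Pick's theorem gives A = I + B/2 − 1, so B = 2(A − I + 1) = 2(10.5 − 9 + 1) = 5.

5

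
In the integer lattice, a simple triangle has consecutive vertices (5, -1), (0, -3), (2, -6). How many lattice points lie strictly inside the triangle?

By the shoelace formula, twice the signed area is |(5·(-3) − 0·(-1)) + (0·(-6) − 2·(-3)) + (2·(-1) − 5·(-6))| = 19, so the area is 9.5.
The number of boundary lattice points is Σ gcd(|Δx|,|Δy|) = gcd(5,2) + gcd(2,3) + gcd(3,5) = 1+1+1 = 3.
Pick's theorem gives I = A − B/2 + 1 = 9.5 − 3/2 + 1 = 9.

9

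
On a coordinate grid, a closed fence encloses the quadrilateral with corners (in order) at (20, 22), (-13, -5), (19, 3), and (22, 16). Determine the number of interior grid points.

By the shoelace formula, twice the signed area is |[20·(-5) − (-13)·22] + [(-13)·3 − 19·(-5)] + [19·16 − 22·3] + [22·22 − 20·16]| = 644, so the area is 322.
The number of boundary lattice points is Σ gcd(|Δx|,|Δy|) = gcd(33,27) + gcd(32,8) + gcd(3,13) + gcd(2,6) = 3+8+1+2 = 14.
Pick's theorem gives I = A − B/2 + 1 = 322 − 14/2 + 1 = 316.

316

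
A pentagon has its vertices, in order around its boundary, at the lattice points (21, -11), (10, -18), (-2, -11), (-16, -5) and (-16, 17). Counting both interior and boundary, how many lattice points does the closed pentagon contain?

Using the shoelace formula, 2A = |[21·(-18) − 10·(-11)] + [10·(-11) − (-2)·(-18)] + [(-2)·(-5) − (-16)·(-11)] + [(-16)·17 − (-16)·(-5)] + [(-16)·(-11) − 21·17]| = 1113, so the area is 1113/2.
The number of boundary lattice points is Σ gcd(|Δx|,|Δy|) = gcd(11,7) + gcd(12,7) + gcd(14,6) + gcd(0,22) + gcd(37,28) = 1+1+2+22+1 = 27.
Pick's theorem gives I = A − B/2 + 1 = 1113/2 − 27/2 + 1 = 544, so the closed region contains I + B = 544 + 27 = 571 lattice points.

571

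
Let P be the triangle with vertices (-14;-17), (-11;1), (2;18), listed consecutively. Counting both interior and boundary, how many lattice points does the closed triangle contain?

The shoelace formula gives twice the area as |[(-14)·1 − (-11)·(-17)] + [(-11)·18 − 2·1] + [2·(-17) − (-14)·18]| = 183, so the area is 183/2.
Summing gcd(|Δx|,|Δy|) over the edges gives the boundary count: gcd(3,18) + gcd(13,17) + gcd(16,35) = 3+1+1 = 5.
Pick's theorem gives I = A − B/2 + 1 = 183/2 − 5/2 + 1 = 90, so the closed region contains I + B = 90 + 5 = 95 lattice points.

95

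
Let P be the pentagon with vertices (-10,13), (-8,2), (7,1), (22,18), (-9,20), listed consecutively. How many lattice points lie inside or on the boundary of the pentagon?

429

Using the shoelace formula, 2A = |((-10)·2 − (-8)·13) + ((-8)·1 − 7·2) + (7·18 − 22·1) + (22·20 − (-9)·18) + ((-9)·13 − (-10)·20)| = 851, so the area is 425.5.
Along each edge there are gcd(|Δx|,|Δy|)+1 lattice points, so counting each shared vertex once the boundary has gcd(2,11) + gcd(15,1) + gcd(15,17) + gcd(31,2) + gcd(1,7) = 1+1+1+1+1 = 5.
Pick's theorem gives I = A − B/2 + 1 = 425.5 − 5/2 + 1 = 424, so the closed region contains I + B = 424 + 5 = 429 lattice points.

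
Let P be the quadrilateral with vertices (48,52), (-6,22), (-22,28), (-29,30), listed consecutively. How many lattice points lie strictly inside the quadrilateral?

547

The shoelace formula gives twice the area as |[48·22 − (-6)·52] + [(-6)·28 − (-22)·22] + [(-22)·30 − (-29)·28] + [(-29)·52 − 48·30]| = 1112, so the area is 556.
The number of boundary lattice points is Σ gcd(|Δx|,|Δy|) = gcd(54,30) + gcd(16,6) + gcd(7,2) + gcd(77,22) = 6+2+1+11 = 20.
By Pick's theorem A = I + B/2 − 1, so I = 556 − 20/2 + 1 = 547.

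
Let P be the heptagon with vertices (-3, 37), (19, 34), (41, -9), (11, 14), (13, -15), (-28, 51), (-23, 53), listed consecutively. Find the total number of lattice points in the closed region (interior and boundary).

Using the shoelace formula, 2A = |[(-3)·34 − 19·37] + [19·(-9) − 41·34] + [41·14 − 11·(-9)] + [11·(-15) − 13·14] + [13·51 − (-28)·(-15)] + [(-28)·53 − (-23)·51] + [(-23)·37 − (-3)·53]| = 2804, so the area is 1402.
Summing gcd(|Δx|,|Δy|) over the edges gives the boundary count: gcd(22,3) + gcd(22,43) + gcd(30,23) + gcd(2,29) + gcd(41,66) + gcd(5,2) + gcd(20,16) = 1+1+1+1+1+1+4 = 10.
Pick's theorem gives I = A − B/2 + 1 = 1402 − 10/2 + 1 = 1398, so the closed region contains I + B = 1398 + 10 = 1408 lattice points.

1408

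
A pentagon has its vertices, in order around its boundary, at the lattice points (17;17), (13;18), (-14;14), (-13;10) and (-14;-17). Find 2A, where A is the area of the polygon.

973

Using the shoelace formula, 2A = |[17·18 − 13·17] + [13·14 − (-14)·18] + [(-14)·10 − (-13)·14] + [(-13)·(-17) − (-14)·10] + [(-14)·17 − 17·(-17)]| = 973, so the area is 973/2.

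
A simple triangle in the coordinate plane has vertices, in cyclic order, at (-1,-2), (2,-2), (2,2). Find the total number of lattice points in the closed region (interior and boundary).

Using the shoelace formula, 2A = |((-1)·(-2) − 2·(-2)) + (2·2 − 2·(-2)) + (2·(-2) − (-1)·2)| = 12, so the area is 6.
The number of boundary lattice points is Σ gcd(|Δx|,|Δy|) = gcd(3,0) + gcd(0,4) + gcd(3,4) = 3+4+1 = 8.
Pick's theorem gives I = A − B/2 + 1 = 6 − 8/2 + 1 = 3, so the closed region contains I + B = 3 + 8 = 11 lattice points.

11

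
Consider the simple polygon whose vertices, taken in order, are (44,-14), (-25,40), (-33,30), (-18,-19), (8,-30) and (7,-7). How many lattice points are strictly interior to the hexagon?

By the shoelace formula, twice the signed area is |(44·40 − (-25)·(-14)) + ((-25)·30 − (-33)·40) + ((-33)·(-19) − (-18)·30) + ((-18)·(-30) − 8·(-19)) + (8·(-7) − 7·(-30)) + (7·(-14) − 44·(-7))| = 4203, so the area is 2101.5.
Along each edge there are gcd(|Δx|,|Δy|)+1 lattice points, so counting each shared vertex once the boundary has gcd(69,54) + gcd(8,10) + gcd(15,49) + gcd(26,11) + gcd(1,23) + gcd(37,7) = 3+2+1+1+1+1 = 9.
By Pick's theorem A = I + B/2 − 1, so I = 2101.5 − 9/2 + 1 = 2098.

2098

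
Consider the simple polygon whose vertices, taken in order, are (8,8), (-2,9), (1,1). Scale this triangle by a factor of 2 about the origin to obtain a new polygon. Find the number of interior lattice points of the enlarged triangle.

146

Using the shoelace formula, 2A = |[8·9 − (-2)·8] + [(-2)·1 − 1·9] + [1·8 − 8·1]| = 77, so the area is 77/2.
Along each edge there are gcd(|Δx|,|Δy|)+1 lattice points, so counting each shared vertex once the boundary has gcd(10,1) + gcd(3,8) + gcd(7,7) = 1+1+7 = 9.
Scaling by 2 multiplies the area by 2² = 4 (so the new area is 154) and multiplies the boundary lattice-point count by 2, giving 18.
By Pick's theorem, the interior count of the dilated polygon is 154 − 18/2 + 1 = 146.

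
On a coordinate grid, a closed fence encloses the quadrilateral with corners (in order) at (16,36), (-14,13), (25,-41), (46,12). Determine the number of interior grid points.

Using the shoelace formula, 2A = |(16·13 − (-14)·36) + ((-14)·(-41) − 25·13) + (25·12 − 46·(-41)) + (46·36 − 16·12)| = 4611, so the area is 4611/2.
Along each edge there are gcd(|Δx|,|Δy|)+1 lattice points, so counting each shared vertex once the boundary has gcd(30,23) + gcd(39,54) + gcd(21,53) + gcd(30,24) = 1+3+1+6 = 11.
Pick's theorem gives I = A − B/2 + 1 = 4611/2 − 11/2 + 1 = 2301.

2301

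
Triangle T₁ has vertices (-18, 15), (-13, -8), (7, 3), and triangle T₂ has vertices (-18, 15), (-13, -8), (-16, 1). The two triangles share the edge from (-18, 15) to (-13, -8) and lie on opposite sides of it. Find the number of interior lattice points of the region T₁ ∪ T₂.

The union is the simple quadrilateral with vertices (-18, 15), (7, 3), (-13, -8), (-16, 1) in order.
By the shoelace formula, twice the signed area is |((-18)·3 − 7·15) + (7·(-8) − (-13)·3) + ((-13)·1 − (-16)·(-8)) + ((-16)·15 − (-18)·1)| = 539, so the area is 539/2.
Summing gcd(|Δx|,|Δy|) over the edges gives the boundary count: gcd(25,12) + gcd(20,11) + gcd(3,9) + gcd(2,14) = 1+1+3+2 = 7.
By Pick's theorem I = A − B/2 + 1 = 539/2 − 7/2 + 1 = 267.

267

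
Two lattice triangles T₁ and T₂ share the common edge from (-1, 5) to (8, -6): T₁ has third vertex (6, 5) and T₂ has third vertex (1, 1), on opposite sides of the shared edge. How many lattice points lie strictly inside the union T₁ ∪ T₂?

The union is the simple quadrilateral with vertices (-1, 5), (6, 5), (8, -6), (1, 1) in order.
By the shoelace formula, twice the signed area is |((-1)·5 − 6·5) + (6·(-6) − 8·5) + (8·1 − 1·(-6)) + (1·5 − (-1)·1)| = 91, so the area is 45.5.
Along each edge there are gcd(|Δx|,|Δy|)+1 lattice points, so counting each shared vertex once the boundary has gcd(7,0) + gcd(2,11) + gcd(7,7) + gcd(2,4) = 7+1+7+2 = 17.
By Pick's theorem I = A − B/2 + 1 = 45.5 − 17/2 + 1 = 38.

38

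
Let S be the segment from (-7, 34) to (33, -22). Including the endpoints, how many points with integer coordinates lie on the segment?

The number of lattice points on a segment between lattice points is gcd(|Δx|,|Δy|) + 1 = gcd(40,56) + 1 = 8 + 1 = 9.

9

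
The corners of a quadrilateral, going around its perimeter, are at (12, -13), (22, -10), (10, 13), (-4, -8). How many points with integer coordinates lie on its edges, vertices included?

10

Summing gcd(|Δx|,|Δy|) over the edges gives the boundary count: gcd(10,3) + gcd(12,23) + gcd(14,21) + gcd(16,5) = 1+1+7+1 = 10.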